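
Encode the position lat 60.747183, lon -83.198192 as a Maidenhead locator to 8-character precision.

Offset from 180°W / 90°S: lon 96.80181°, lat 150.74718°.
Field: 96.80181/20 → 4 → E, 150.74718/10 → 15 → P; chars EP.
Square: 16.80181/2 → 8, 0.74718/1 → 0; chars 80.
Subsquare: 0.80181/0.0833333 → 9 → j, 0.74718/0.0416667 → 17 → r; chars jr.
Extended square: 0.05181/0.00833333 → 6, 0.03885/0.00416667 → 9; chars 69.

EP80jr69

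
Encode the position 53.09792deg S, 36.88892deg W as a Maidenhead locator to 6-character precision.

HD16nv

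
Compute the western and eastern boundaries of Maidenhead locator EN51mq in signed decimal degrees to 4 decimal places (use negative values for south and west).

Field E=4, N=13: +4·20° lon, +13·10° lat → SW at lon -100°, lat 40°.
Square 5, 1: +5·2° lon, +1·1° lat → SW at lon -90°, lat 41°.
Subsquare m=12, q=16: +12·0.0833333° lon, +16·0.0416667° lat → SW at lon -89°, lat 41.6667°.
Cell spans 0.0833333° lon × 0.0416667° lat.
west -89.0000, east -88.9167.

-89.0000, -88.9167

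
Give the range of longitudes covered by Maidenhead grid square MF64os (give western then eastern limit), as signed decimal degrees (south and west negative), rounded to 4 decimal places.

Field M=12, F=5: +12·20° lon, +5·10° lat → SW at lon 60°, lat -40°.
Square 6, 4: +6·2° lon, +4·1° lat → SW at lon 72°, lat -36°.
Subsquare o=14, s=18: +14·0.0833333° lon, +18·0.0416667° lat → SW at lon 73.1667°, lat -35.25°.
Cell spans 0.0833333° lon × 0.0416667° lat.
west 73.1667, east 73.2500.

73.1667, 73.2500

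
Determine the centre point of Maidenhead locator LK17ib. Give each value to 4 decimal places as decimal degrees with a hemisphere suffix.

17.0625° N, 42.7083° E

Field L=11, K=10: +11·20° lon, +10·10° lat → SW at lon 40°, lat 10°.
Square 1, 7: +1·2° lon, +7·1° lat → SW at lon 42°, lat 17°.
Subsquare i=8, b=1: +8·0.0833333° lon, +1·0.0416667° lat → SW at lon 42.6667°, lat 17.0417°.
Cell spans 0.0833333° lon × 0.0416667° lat. Centre is SW corner plus half of each.
latitude 17.0625° N, longitude 42.7083° E.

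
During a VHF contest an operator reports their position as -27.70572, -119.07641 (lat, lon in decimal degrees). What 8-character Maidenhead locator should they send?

DG02lh00

Offset from 180°W / 90°S: lon 60.92359°, lat 62.29428°.
Field: 60.92359/20 → 3 → D, 62.29428/10 → 6 → G; chars DG.
Square: 0.92359/2 → 0, 2.29428/1 → 2; chars 02.
Subsquare: 0.92359/0.0833333 → 11 → l, 0.29428/0.0416667 → 7 → h; chars lh.
Extended square: 0.00692/0.00833333 → 0, 0.00261/0.00416667 → 0; chars 00.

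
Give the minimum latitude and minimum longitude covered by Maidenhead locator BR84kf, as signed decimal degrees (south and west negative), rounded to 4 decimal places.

Field B=1, R=17: +1·20° lon, +17·10° lat → SW at lon -160°, lat 80°.
Square 8, 4: +8·2° lon, +4·1° lat → SW at lon -144°, lat 84°.
Subsquare k=10, f=5: +10·0.0833333° lon, +5·0.0416667° lat → SW at lon -143.167°, lat 84.2083°.
latitude 84.2083, longitude -143.1667.

84.2083, -143.1667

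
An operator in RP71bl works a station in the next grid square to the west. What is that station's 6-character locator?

Longitude subsquare b = 1; −1 → 0 = a.
The latitude characters are unchanged.

RP71al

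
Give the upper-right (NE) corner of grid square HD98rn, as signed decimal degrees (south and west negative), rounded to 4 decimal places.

Field H=7, D=3: +7·20° lon, +3·10° lat → SW at lon -40°, lat -60°.
Square 9, 8: +9·2° lon, +8·1° lat → SW at lon -22°, lat -52°.
Subsquare r=17, n=13: +17·0.0833333° lon, +13·0.0416667° lat → SW at lon -20.5833°, lat -51.4583°.
Cell spans 0.0833333° lon × 0.0416667° lat. NE corner is SW corner plus one full cell.
latitude -51.4167, longitude -20.5000.

-51.4167, -20.5000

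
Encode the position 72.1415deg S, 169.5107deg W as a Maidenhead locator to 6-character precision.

AB57fu

Offset from 180°W / 90°S: lon 10.4893°, lat 17.8585°.
Field (20°×10°, letters A–R): 10.4893/20 → 0 → A, 17.8585/10 → 1 → B; chars AB.
Square (2°×1°, digits 0–9): 10.4893/2 → 5, 7.8585/1 → 7; chars 57.
Subsquare (5′×2.5′, letters a–x): 0.4893/0.0833333 → 5 → f, 0.8585/0.0416667 → 20 → u; chars fu.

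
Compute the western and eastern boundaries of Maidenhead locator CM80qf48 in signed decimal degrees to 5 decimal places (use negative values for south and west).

Field C=2, M=12: +2·20° lon, +12·10° lat → SW at lon -140°, lat 30°.
Square 8, 0: +8·2° lon, +0·1° lat → SW at lon -124°, lat 30°.
Subsquare q=16, f=5: +16·0.0833333° lon, +5·0.0416667° lat → SW at lon -122.667°, lat 30.2083°.
Extended square 4, 8: +4·0.00833333° lon, +8·0.00416667° lat → SW at lon -122.633°, lat 30.2417°.
Cell spans 0.00833333° lon × 0.00416667° lat.
west -122.63333, east -122.62500.

-122.63333, -122.62500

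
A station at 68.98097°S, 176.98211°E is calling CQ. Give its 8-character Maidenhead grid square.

RC81la74

Add 180° to longitude and 90° to latitude: 356.98211, 21.01903.
Field: lon ⌊356.98211/20⌋ = 17 → R; lat ⌊21.01903/10⌋ = 2 → C.
Square: lon ⌊16.98211/2⌋ = 8; lat ⌊1.01903/1⌋ = 1.
Subsquare: lon ⌊0.98211/0.0833333⌋ = 11 → l; lat ⌊0.01903/0.0416667⌋ = 0 → a.
Extended square: lon ⌊0.06544/0.00833333⌋ = 7; lat ⌊0.01903/0.00416667⌋ = 4.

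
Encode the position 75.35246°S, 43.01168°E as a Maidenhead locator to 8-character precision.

Offset from 180°W / 90°S: lon 223.01168°, lat 14.64754°.
Field: lon ⌊223.01168/20⌋ = 11 → L; lat ⌊14.64754/10⌋ = 1 → B.
Square: lon ⌊3.01168/2⌋ = 1; lat ⌊4.64754/1⌋ = 4.
Subsquare: lon ⌊1.01168/0.0833333⌋ = 12 → m; lat ⌊0.64754/0.0416667⌋ = 15 → p.
Extended square: lon ⌊0.01168/0.00833333⌋ = 1; lat ⌊0.02254/0.00416667⌋ = 5.

LB14mp15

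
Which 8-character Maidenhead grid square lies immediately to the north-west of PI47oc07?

Longitude extended square 0; −1 → -1, wraps to 9, carry into subsquare.
Longitude subsquare o = 14; −1 → 13 = n.
Latitude extended square 7; +1 → 8.

PI47nc98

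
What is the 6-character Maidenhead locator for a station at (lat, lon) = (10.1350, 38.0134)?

Add 180° to longitude and 90° to latitude: 218.0134, 100.1350.
Field: lon ⌊218.0134/20⌋ = 10 → K; lat ⌊100.1350/10⌋ = 10 → K.
Square: lon ⌊18.0134/2⌋ = 9; lat ⌊0.1350/1⌋ = 0.
Subsquare: lon ⌊0.0134/0.0833333⌋ = 0 → a; lat ⌊0.1350/0.0416667⌋ = 3 → d.

KK90ad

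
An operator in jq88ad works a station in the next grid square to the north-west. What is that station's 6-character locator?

Longitude subsquare a = 0; −1 → -1, wraps to 23 = x, carry into square.
Longitude square 8; −1 → 7.
Latitude subsquare d = 3; +1 → 4 = e.

JQ78xe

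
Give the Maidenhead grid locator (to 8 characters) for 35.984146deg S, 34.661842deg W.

HF24qa03

Offset from 180°W / 90°S: lon 145.33816°, lat 54.01585°.
Field: lon ⌊145.33816/20⌋ = 7 → H; lat ⌊54.01585/10⌋ = 5 → F.
Square: lon ⌊5.33816/2⌋ = 2; lat ⌊4.01585/1⌋ = 4.
Subsquare: lon ⌊1.33816/0.0833333⌋ = 16 → q; lat ⌊0.01585/0.0416667⌋ = 0 → a.
Extended square: lon ⌊0.00482/0.00833333⌋ = 0; lat ⌊0.01585/0.00416667⌋ = 3.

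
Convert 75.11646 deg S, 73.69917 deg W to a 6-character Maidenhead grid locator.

FB34dv

Shift to the Maidenhead origin (180°W, 90°S): lon 106.3008, lat 14.8835.
Field: 106.3008/20 → 5 → F, 14.8835/10 → 1 → B; chars FB.
Square: 6.3008/2 → 3, 4.8835/1 → 4; chars 34.
Subsquare: 0.3008/0.0833333 → 3 → d, 0.8835/0.0416667 → 21 → v; chars dv.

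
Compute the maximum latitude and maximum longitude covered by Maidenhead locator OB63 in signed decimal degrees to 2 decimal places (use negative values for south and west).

-76.00, 114.00

Field O=14, B=1: +14·20° lon, +1·10° lat → SW at lon 100°, lat -80°.
Square 6, 3: +6·2° lon, +3·1° lat → SW at lon 112°, lat -77°.
Cell spans 2° lon × 1° lat. NE corner is SW corner plus one full cell.
latitude -76.00, longitude 114.00.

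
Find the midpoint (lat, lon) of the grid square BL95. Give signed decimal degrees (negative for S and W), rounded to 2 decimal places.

Field B=1, L=11: +1·20° lon, +11·10° lat → SW at lon -160°, lat 20°.
Square 9, 5: +9·2° lon, +5·1° lat → SW at lon -142°, lat 25°.
Cell spans 2° lon × 1° lat. Centre is SW corner plus half of each.
latitude 25.50, longitude -141.00.

25.50, -141.00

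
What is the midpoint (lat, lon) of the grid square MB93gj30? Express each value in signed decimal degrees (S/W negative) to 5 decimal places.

-76.62292, 78.52917

Field M=12, B=1: +12·20° lon, +1·10° lat → SW at lon 60°, lat -80°.
Square 9, 3: +9·2° lon, +3·1° lat → SW at lon 78°, lat -77°.
Subsquare g=6, j=9: +6·0.0833333° lon, +9·0.0416667° lat → SW at lon 78.5°, lat -76.625°.
Extended square 3, 0: +3·0.00833333° lon, +0·0.00416667° lat → SW at lon 78.525°, lat -76.625°.
Cell spans 0.00833333° lon × 0.00416667° lat. Centre is SW corner plus half of each.
latitude -76.62292, longitude 78.52917.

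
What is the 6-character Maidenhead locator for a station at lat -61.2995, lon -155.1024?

BC28kq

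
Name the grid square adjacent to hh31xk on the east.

HH41ak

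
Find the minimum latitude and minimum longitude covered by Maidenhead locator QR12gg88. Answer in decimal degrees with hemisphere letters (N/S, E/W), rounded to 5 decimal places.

82.28333° N, 142.56667° E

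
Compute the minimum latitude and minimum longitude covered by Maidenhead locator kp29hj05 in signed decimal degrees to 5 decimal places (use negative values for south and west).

69.39583, 24.58333

Field K=10, P=15: +10·20° lon, +15·10° lat → SW at lon 20°, lat 60°.
Square 2, 9: +2·2° lon, +9·1° lat → SW at lon 24°, lat 69°.
Subsquare h=7, j=9: +7·0.0833333° lon, +9·0.0416667° lat → SW at lon 24.5833°, lat 69.375°.
Extended square 0, 5: +0·0.00833333° lon, +5·0.00416667° lat → SW at lon 24.5833°, lat 69.3958°.
latitude 69.39583, longitude 24.58333.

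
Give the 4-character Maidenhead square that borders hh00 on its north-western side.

GH91

Longitude square 0; −1 → -1, wraps to 9, carry into field.
Longitude field H = 7; −1 → 6 = G.
Latitude square 0; +1 → 1.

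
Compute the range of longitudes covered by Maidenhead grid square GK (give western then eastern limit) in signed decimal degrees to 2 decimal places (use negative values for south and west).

-60.00, -40.00

Field G=6, K=10: +6·20° lon, +10·10° lat → SW at lon -60°, lat 10°.
Cell spans 20° lon × 10° lat.
west -60.00, east -40.00.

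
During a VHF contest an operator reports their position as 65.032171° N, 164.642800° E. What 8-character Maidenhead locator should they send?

Offset from 180°W / 90°S: lon 344.64280°, lat 155.03217°.
Field: lon ⌊344.64280/20⌋ = 17 → R; lat ⌊155.03217/10⌋ = 15 → P.
Square: lon ⌊4.64280/2⌋ = 2; lat ⌊5.03217/1⌋ = 5.
Subsquare: lon ⌊0.64280/0.0833333⌋ = 7 → h; lat ⌊0.03217/0.0416667⌋ = 0 → a.
Extended square: lon ⌊0.05947/0.00833333⌋ = 7; lat ⌊0.03217/0.00416667⌋ = 7.

RP25ha77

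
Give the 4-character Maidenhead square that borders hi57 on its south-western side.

Longitude square 5; −1 → 4.
Latitude square 7; −1 → 6.

HI46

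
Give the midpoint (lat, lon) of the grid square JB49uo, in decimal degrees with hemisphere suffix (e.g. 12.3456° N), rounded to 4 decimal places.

70.3958° S, 9.7083° E

Field J=9, B=1: +9·20° lon, +1·10° lat → SW at lon 0°, lat -80°.
Square 4, 9: +4·2° lon, +9·1° lat → SW at lon 8°, lat -71°.
Subsquare u=20, o=14: +20·0.0833333° lon, +14·0.0416667° lat → SW at lon 9.66667°, lat -70.4167°.
Cell spans 0.0833333° lon × 0.0416667° lat. Centre is SW corner plus half of each.
latitude 70.3958° S, longitude 9.7083° E.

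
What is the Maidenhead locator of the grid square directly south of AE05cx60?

Latitude extended square 0; −1 → -1, wraps to 9, carry into subsquare.
Latitude subsquare x = 23; −1 → 22 = w.
The longitude characters are unchanged.

AE05cw69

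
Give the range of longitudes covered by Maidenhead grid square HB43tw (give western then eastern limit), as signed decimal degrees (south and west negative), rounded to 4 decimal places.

-30.4167, -30.3333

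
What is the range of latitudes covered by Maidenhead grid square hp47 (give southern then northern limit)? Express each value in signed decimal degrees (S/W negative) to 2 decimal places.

67.00, 68.00

Field H=7, P=15: +7·20° lon, +15·10° lat → SW at lon -40°, lat 60°.
Square 4, 7: +4·2° lon, +7·1° lat → SW at lon -32°, lat 67°.
Cell spans 2° lon × 1° lat.
south 67.00, north 68.00.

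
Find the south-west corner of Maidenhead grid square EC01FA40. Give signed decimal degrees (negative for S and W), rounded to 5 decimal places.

-69.00000, -99.55000

Field E=4, C=2: +4·20° lon, +2·10° lat → SW at lon -100°, lat -70°.
Square 0, 1: +0·2° lon, +1·1° lat → SW at lon -100°, lat -69°.
Subsquare f=5, a=0: +5·0.0833333° lon, +0·0.0416667° lat → SW at lon -99.5833°, lat -69°.
Extended square 4, 0: +4·0.00833333° lon, +0·0.00416667° lat → SW at lon -99.55°, lat -69°.
latitude -69.00000, longitude -99.55000.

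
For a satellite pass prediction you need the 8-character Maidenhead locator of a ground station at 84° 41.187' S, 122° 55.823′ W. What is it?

Shift to the Maidenhead origin (180°W, 90°S): lon 57.06962, lat 5.31355.
Field: lon ⌊57.06962/20⌋ = 2 → C; lat ⌊5.31355/10⌋ = 0 → A.
Square: lon ⌊17.06962/2⌋ = 8; lat ⌊5.31355/1⌋ = 5.
Subsquare: lon ⌊1.06962/0.0833333⌋ = 12 → m; lat ⌊0.31355/0.0416667⌋ = 7 → h.
Extended square: lon ⌊0.06962/0.00833333⌋ = 8; lat ⌊0.02188/0.00416667⌋ = 5.

CA85mh85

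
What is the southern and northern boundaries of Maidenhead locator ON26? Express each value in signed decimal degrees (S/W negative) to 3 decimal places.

46.000, 47.000

Field O=14, N=13: +14·20° lon, +13·10° lat → SW at lon 100°, lat 40°.
Square 2, 6: +2·2° lon, +6·1° lat → SW at lon 104°, lat 46°.
Cell spans 2° lon × 1° lat.
south 46.000, north 47.000.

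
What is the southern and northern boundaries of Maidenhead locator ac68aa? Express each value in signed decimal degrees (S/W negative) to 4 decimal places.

-62.0000, -61.9583

Field A=0, C=2: +0·20° lon, +2·10° lat → SW at lon -180°, lat -70°.
Square 6, 8: +6·2° lon, +8·1° lat → SW at lon -168°, lat -62°.
Subsquare a=0, a=0: +0·0.0833333° lon, +0·0.0416667° lat → SW at lon -168°, lat -62°.
Cell spans 0.0833333° lon × 0.0416667° lat.
south -62.0000, north -61.9583.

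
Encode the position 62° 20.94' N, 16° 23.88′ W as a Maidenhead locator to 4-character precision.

Add 180° to longitude and 90° to latitude: 163.60, 152.35.
Field: 163.60/20 → 8 → I, 152.35/10 → 15 → P; chars IP.
Square: 3.60/2 → 1, 2.35/1 → 2; chars 12.

IP12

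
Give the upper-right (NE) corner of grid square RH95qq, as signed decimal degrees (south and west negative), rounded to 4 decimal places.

Field R=17, H=7: +17·20° lon, +7·10° lat → SW at lon 160°, lat -20°.
Square 9, 5: +9·2° lon, +5·1° lat → SW at lon 178°, lat -15°.
Subsquare q=16, q=16: +16·0.0833333° lon, +16·0.0416667° lat → SW at lon 179.333°, lat -14.3333°.
Cell spans 0.0833333° lon × 0.0416667° lat. NE corner is SW corner plus one full cell.
latitude -14.2917, longitude 179.4167.

-14.2917, 179.4167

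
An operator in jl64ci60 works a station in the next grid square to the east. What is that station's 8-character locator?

JL64ci70

Longitude extended square 6; +1 → 7.
The latitude characters are unchanged.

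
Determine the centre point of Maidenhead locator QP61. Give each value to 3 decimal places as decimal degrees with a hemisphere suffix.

Field Q=16, P=15: +16·20° lon, +15·10° lat → SW at lon 140°, lat 60°.
Square 6, 1: +6·2° lon, +1·1° lat → SW at lon 152°, lat 61°.
Cell spans 2° lon × 1° lat. Centre is SW corner plus half of each.
latitude 61.500° N, longitude 153.000° E.

61.500° N, 153.000° E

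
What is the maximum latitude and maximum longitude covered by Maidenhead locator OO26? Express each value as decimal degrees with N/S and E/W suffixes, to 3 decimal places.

Field O=14, O=14: +14·20° lon, +14·10° lat → SW at lon 100°, lat 50°.
Square 2, 6: +2·2° lon, +6·1° lat → SW at lon 104°, lat 56°.
Cell spans 2° lon × 1° lat. NE corner is SW corner plus one full cell.
latitude 57.000° N, longitude 106.000° E.

57.000° N, 106.000° E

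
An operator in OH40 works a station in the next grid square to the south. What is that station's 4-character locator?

OG49

Latitude square 0; −1 → -1, wraps to 9, carry into field.
Latitude field H = 7; −1 → 6 = G.
The longitude characters are unchanged.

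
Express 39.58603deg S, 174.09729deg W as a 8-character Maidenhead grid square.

Shift to the Maidenhead origin (180°W, 90°S): lon 5.90271, lat 50.41397.
Field: lon ⌊5.90271/20⌋ = 0 → A; lat ⌊50.41397/10⌋ = 5 → F.
Square: lon ⌊5.90271/2⌋ = 2; lat ⌊0.41397/1⌋ = 0.
Subsquare: lon ⌊1.90271/0.0833333⌋ = 22 → w; lat ⌊0.41397/0.0416667⌋ = 9 → j.
Extended square: lon ⌊0.06938/0.00833333⌋ = 8; lat ⌊0.03897/0.00416667⌋ = 9.

AF20wj89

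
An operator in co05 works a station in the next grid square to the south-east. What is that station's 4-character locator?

CO14

Longitude square 0; +1 → 1.
Latitude square 5; −1 → 4.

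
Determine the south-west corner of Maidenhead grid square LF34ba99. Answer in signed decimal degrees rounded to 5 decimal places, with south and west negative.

Field L=11, F=5: +11·20° lon, +5·10° lat → SW at lon 40°, lat -40°.
Square 3, 4: +3·2° lon, +4·1° lat → SW at lon 46°, lat -36°.
Subsquare b=1, a=0: +1·0.0833333° lon, +0·0.0416667° lat → SW at lon 46.0833°, lat -36°.
Extended square 9, 9: +9·0.00833333° lon, +9·0.00416667° lat → SW at lon 46.1583°, lat -35.9625°.
latitude -35.96250, longitude 46.15833.

-35.96250, 46.15833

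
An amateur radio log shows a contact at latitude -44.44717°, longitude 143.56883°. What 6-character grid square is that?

QE15sn

Shift to the Maidenhead origin (180°W, 90°S): lon 323.5688, lat 45.5528.
Field (20°×10°, letters A–R): lon ⌊323.5688/20⌋ = 16 → Q; lat ⌊45.5528/10⌋ = 4 → E.
Square (2°×1°, digits 0–9): lon ⌊3.5688/2⌋ = 1; lat ⌊5.5528/1⌋ = 5.
Subsquare (5′×2.5′, letters a–x): lon ⌊1.5688/0.0833333⌋ = 18 → s; lat ⌊0.5528/0.0416667⌋ = 13 → n.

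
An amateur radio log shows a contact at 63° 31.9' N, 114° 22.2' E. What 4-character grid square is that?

Offset from 180°W / 90°S: lon 294.37°, lat 153.53°.
Field: lon ⌊294.37/20⌋ = 14 → O; lat ⌊153.53/10⌋ = 15 → P.
Square: lon ⌊14.37/2⌋ = 7; lat ⌊3.53/1⌋ = 3.

OP73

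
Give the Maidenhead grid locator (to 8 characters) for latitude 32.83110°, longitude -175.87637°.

AM22bt49

Shift to the Maidenhead origin (180°W, 90°S): lon 4.12363, lat 122.83110.
Field (20°×10°, letters A–R): 4.12363/20 → 0 → A, 122.83110/10 → 12 → M; chars AM.
Square (2°×1°, digits 0–9): 4.12363/2 → 2, 2.83110/1 → 2; chars 22.
Subsquare (5′×2.5′, letters a–x): 0.12363/0.0833333 → 1 → b, 0.83110/0.0416667 → 19 → t; chars bt.
Extended square (30″×15″, digits 0–9): 0.04030/0.00833333 → 4, 0.03943/0.00416667 → 9; chars 49.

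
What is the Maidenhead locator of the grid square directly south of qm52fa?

QM51fx

Latitude subsquare a = 0; −1 → -1, wraps to 23 = x, carry into square.
Latitude square 2; −1 → 1.
The longitude characters are unchanged.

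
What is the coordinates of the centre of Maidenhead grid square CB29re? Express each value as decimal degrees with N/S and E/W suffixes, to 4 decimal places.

Field C=2, B=1: +2·20° lon, +1·10° lat → SW at lon -140°, lat -80°.
Square 2, 9: +2·2° lon, +9·1° lat → SW at lon -136°, lat -71°.
Subsquare r=17, e=4: +17·0.0833333° lon, +4·0.0416667° lat → SW at lon -134.583°, lat -70.8333°.
Cell spans 0.0833333° lon × 0.0416667° lat. Centre is SW corner plus half of each.
latitude 70.8125° S, longitude 134.5417° W.

70.8125° S, 134.5417° W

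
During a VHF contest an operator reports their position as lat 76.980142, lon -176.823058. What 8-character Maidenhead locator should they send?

AQ16ox15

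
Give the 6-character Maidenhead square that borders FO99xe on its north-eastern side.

GO09af

Longitude subsquare x = 23; +1 → 24, wraps to 0 = a, carry into square.
Longitude square 9; +1 → 10, wraps to 0, carry into field.
Longitude field F = 5; +1 → 6 = G.
Latitude subsquare e = 4; +1 → 5 = f.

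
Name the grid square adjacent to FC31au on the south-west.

Longitude subsquare a = 0; −1 → -1, wraps to 23 = x, carry into square.
Longitude square 3; −1 → 2.
Latitude subsquare u = 20; −1 → 19 = t.

FC21xt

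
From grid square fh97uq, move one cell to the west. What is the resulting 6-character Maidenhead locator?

Longitude subsquare u = 20; −1 → 19 = t.
The latitude characters are unchanged.

FH97tq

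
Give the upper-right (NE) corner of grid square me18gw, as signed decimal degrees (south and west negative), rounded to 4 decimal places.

Field M=12, E=4: +12·20° lon, +4·10° lat → SW at lon 60°, lat -50°.
Square 1, 8: +1·2° lon, +8·1° lat → SW at lon 62°, lat -42°.
Subsquare g=6, w=22: +6·0.0833333° lon, +22·0.0416667° lat → SW at lon 62.5°, lat -41.0833°.
Cell spans 0.0833333° lon × 0.0416667° lat. NE corner is SW corner plus one full cell.
latitude -41.0417, longitude 62.5833.

-41.0417, 62.5833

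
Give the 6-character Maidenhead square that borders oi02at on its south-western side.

NI92xs

Longitude subsquare a = 0; −1 → -1, wraps to 23 = x, carry into square.
Longitude square 0; −1 → -1, wraps to 9, carry into field.
Longitude field O = 14; −1 → 13 = N.
Latitude subsquare t = 19; −1 → 18 = s.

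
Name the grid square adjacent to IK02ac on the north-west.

Longitude subsquare a = 0; −1 → -1, wraps to 23 = x, carry into square.
Longitude square 0; −1 → -1, wraps to 9, carry into field.
Longitude field I = 8; −1 → 7 = H.
Latitude subsquare c = 2; +1 → 3 = d.

HK92xd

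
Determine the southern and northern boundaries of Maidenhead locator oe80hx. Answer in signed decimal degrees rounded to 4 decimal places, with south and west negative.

-49.0417, -49.0000

Field O=14, E=4: +14·20° lon, +4·10° lat → SW at lon 100°, lat -50°.
Square 8, 0: +8·2° lon, +0·1° lat → SW at lon 116°, lat -50°.
Subsquare h=7, x=23: +7·0.0833333° lon, +23·0.0416667° lat → SW at lon 116.583°, lat -49.0417°.
Cell spans 0.0833333° lon × 0.0416667° lat.
south -49.0417, north -49.0000.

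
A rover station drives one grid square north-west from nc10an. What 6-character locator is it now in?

NC00xo

Longitude subsquare a = 0; −1 → -1, wraps to 23 = x, carry into square.
Longitude square 1; −1 → 0.
Latitude subsquare n = 13; +1 → 14 = o.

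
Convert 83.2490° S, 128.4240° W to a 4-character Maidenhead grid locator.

CA56

Shift to the Maidenhead origin (180°W, 90°S): lon 51.58, lat 6.75.
Field: lon ⌊51.58/20⌋ = 2 → C; lat ⌊6.75/10⌋ = 0 → A.
Square: lon ⌊11.58/2⌋ = 5; lat ⌊6.75/1⌋ = 6.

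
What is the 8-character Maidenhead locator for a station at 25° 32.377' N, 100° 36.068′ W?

DL95qm79

Shift to the Maidenhead origin (180°W, 90°S): lon 79.39887, lat 115.53962.
Field (20°×10°, letters A–R): 79.39887/20 → 3 → D, 115.53962/10 → 11 → L; chars DL.
Square (2°×1°, digits 0–9): 19.39887/2 → 9, 5.53962/1 → 5; chars 95.
Subsquare (5′×2.5′, letters a–x): 1.39887/0.0833333 → 16 → q, 0.53962/0.0416667 → 12 → m; chars qm.
Extended square (30″×15″, digits 0–9): 0.06553/0.00833333 → 7, 0.03962/0.00416667 → 9; chars 79.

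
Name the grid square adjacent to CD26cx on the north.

CD27ca

Latitude subsquare x = 23; +1 → 24, wraps to 0 = a, carry into square.
Latitude square 6; +1 → 7.
The longitude characters are unchanged.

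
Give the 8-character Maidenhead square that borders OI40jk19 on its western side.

OI40jk09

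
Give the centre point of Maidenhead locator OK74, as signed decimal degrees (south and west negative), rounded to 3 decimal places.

14.500, 115.000

Field O=14, K=10: +14·20° lon, +10·10° lat → SW at lon 100°, lat 10°.
Square 7, 4: +7·2° lon, +4·1° lat → SW at lon 114°, lat 14°.
Cell spans 2° lon × 1° lat. Centre is SW corner plus half of each.
latitude 14.500, longitude 115.000.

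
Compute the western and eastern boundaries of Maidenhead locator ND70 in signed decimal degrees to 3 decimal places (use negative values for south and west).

94.000, 96.000

Field N=13, D=3: +13·20° lon, +3·10° lat → SW at lon 80°, lat -60°.
Square 7, 0: +7·2° lon, +0·1° lat → SW at lon 94°, lat -60°.
Cell spans 2° lon × 1° lat.
west 94.000, east 96.000.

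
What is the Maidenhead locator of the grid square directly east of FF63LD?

Longitude subsquare l = 11; +1 → 12 = m.
The latitude characters are unchanged.

FF63md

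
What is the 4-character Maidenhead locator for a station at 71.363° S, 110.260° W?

DB48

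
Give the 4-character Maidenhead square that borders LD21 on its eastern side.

LD31

Longitude square 2; +1 → 3.
The latitude characters are unchanged.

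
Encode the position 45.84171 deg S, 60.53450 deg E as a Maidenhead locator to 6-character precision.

ME04gd

Add 180° to longitude and 90° to latitude: 240.5345, 44.1583.
Field (20°×10°, letters A–R): lon ⌊240.5345/20⌋ = 12 → M; lat ⌊44.1583/10⌋ = 4 → E.
Square (2°×1°, digits 0–9): lon ⌊0.5345/2⌋ = 0; lat ⌊4.1583/1⌋ = 4.
Subsquare (5′×2.5′, letters a–x): lon ⌊0.5345/0.0833333⌋ = 6 → g; lat ⌊0.1583/0.0416667⌋ = 3 → d.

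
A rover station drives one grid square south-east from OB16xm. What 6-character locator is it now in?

OB26al

Longitude subsquare x = 23; +1 → 24, wraps to 0 = a, carry into square.
Longitude square 1; +1 → 2.
Latitude subsquare m = 12; −1 → 11 = l.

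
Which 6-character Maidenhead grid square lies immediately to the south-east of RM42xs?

Longitude subsquare x = 23; +1 → 24, wraps to 0 = a, carry into square.
Longitude square 4; +1 → 5.
Latitude subsquare s = 18; −1 → 17 = r.

RM52ar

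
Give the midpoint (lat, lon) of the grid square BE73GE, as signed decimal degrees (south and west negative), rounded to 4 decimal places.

Field B=1, E=4: +1·20° lon, +4·10° lat → SW at lon -160°, lat -50°.
Square 7, 3: +7·2° lon, +3·1° lat → SW at lon -146°, lat -47°.
Subsquare g=6, e=4: +6·0.0833333° lon, +4·0.0416667° lat → SW at lon -145.5°, lat -46.8333°.
Cell spans 0.0833333° lon × 0.0416667° lat. Centre is SW corner plus half of each.
latitude -46.8125, longitude -145.4583.

-46.8125, -145.4583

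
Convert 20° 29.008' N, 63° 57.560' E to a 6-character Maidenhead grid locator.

ML10xl

Offset from 180°W / 90°S: lon 243.9593°, lat 110.4835°.
Field: lon ⌊243.9593/20⌋ = 12 → M; lat ⌊110.4835/10⌋ = 11 → L.
Square: lon ⌊3.9593/2⌋ = 1; lat ⌊0.4835/1⌋ = 0.
Subsquare: lon ⌊1.9593/0.0833333⌋ = 23 → x; lat ⌊0.4835/0.0416667⌋ = 11 → l.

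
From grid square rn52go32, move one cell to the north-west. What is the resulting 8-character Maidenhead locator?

RN52go23

Longitude extended square 3; −1 → 2.
Latitude extended square 2; +1 → 3.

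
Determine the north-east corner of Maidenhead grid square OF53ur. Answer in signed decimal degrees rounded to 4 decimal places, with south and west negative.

Field O=14, F=5: +14·20° lon, +5·10° lat → SW at lon 100°, lat -40°.
Square 5, 3: +5·2° lon, +3·1° lat → SW at lon 110°, lat -37°.
Subsquare u=20, r=17: +20·0.0833333° lon, +17·0.0416667° lat → SW at lon 111.667°, lat -36.2917°.
Cell spans 0.0833333° lon × 0.0416667° lat. NE corner is SW corner plus one full cell.
latitude -36.2500, longitude 111.7500.

-36.2500, 111.7500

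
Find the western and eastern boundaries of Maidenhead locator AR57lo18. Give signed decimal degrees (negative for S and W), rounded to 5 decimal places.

Field A=0, R=17: +0·20° lon, +17·10° lat → SW at lon -180°, lat 80°.
Square 5, 7: +5·2° lon, +7·1° lat → SW at lon -170°, lat 87°.
Subsquare l=11, o=14: +11·0.0833333° lon, +14·0.0416667° lat → SW at lon -169.083°, lat 87.5833°.
Extended square 1, 8: +1·0.00833333° lon, +8·0.00416667° lat → SW at lon -169.075°, lat 87.6167°.
Cell spans 0.00833333° lon × 0.00416667° lat.
west -169.07500, east -169.06667.

-169.07500, -169.06667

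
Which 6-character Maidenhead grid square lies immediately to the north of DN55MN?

DN55mo

Latitude subsquare n = 13; +1 → 14 = o.
The longitude characters are unchanged.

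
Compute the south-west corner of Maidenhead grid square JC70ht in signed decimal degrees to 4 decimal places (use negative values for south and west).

-69.2083, 14.5833

Field J=9, C=2: +9·20° lon, +2·10° lat → SW at lon 0°, lat -70°.
Square 7, 0: +7·2° lon, +0·1° lat → SW at lon 14°, lat -70°.
Subsquare h=7, t=19: +7·0.0833333° lon, +19·0.0416667° lat → SW at lon 14.5833°, lat -69.2083°.
latitude -69.2083, longitude 14.5833.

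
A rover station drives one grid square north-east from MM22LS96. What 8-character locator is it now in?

MM22ms07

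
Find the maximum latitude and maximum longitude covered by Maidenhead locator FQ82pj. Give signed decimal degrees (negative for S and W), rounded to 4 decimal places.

Field F=5, Q=16: +5·20° lon, +16·10° lat → SW at lon -80°, lat 70°.
Square 8, 2: +8·2° lon, +2·1° lat → SW at lon -64°, lat 72°.
Subsquare p=15, j=9: +15·0.0833333° lon, +9·0.0416667° lat → SW at lon -62.75°, lat 72.375°.
Cell spans 0.0833333° lon × 0.0416667° lat. NE corner is SW corner plus one full cell.
latitude 72.4167, longitude -62.6667.

72.4167, -62.6667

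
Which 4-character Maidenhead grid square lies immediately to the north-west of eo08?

DO99

Longitude square 0; −1 → -1, wraps to 9, carry into field.
Longitude field E = 4; −1 → 3 = D.
Latitude square 8; +1 → 9.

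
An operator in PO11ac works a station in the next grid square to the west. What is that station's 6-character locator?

PO01xc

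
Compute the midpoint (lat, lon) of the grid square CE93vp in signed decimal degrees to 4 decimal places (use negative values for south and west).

Field C=2, E=4: +2·20° lon, +4·10° lat → SW at lon -140°, lat -50°.
Square 9, 3: +9·2° lon, +3·1° lat → SW at lon -122°, lat -47°.
Subsquare v=21, p=15: +21·0.0833333° lon, +15·0.0416667° lat → SW at lon -120.25°, lat -46.375°.
Cell spans 0.0833333° lon × 0.0416667° lat. Centre is SW corner plus half of each.
latitude -46.3542, longitude -120.2083.

-46.3542, -120.2083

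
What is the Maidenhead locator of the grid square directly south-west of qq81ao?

Longitude subsquare a = 0; −1 → -1, wraps to 23 = x, carry into square.
Longitude square 8; −1 → 7.
Latitude subsquare o = 14; −1 → 13 = n.

QQ71xn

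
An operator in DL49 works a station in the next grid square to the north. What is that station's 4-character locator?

DM40

Latitude square 9; +1 → 10, wraps to 0, carry into field.
Latitude field L = 11; +1 → 12 = M.
The longitude characters are unchanged.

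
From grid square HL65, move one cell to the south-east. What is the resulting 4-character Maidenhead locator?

HL74

Longitude square 6; +1 → 7.
Latitude square 5; −1 → 4.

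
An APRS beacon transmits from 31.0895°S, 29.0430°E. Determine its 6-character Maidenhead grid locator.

KF48mv

Offset from 180°W / 90°S: lon 209.0430°, lat 58.9105°.
Field (20°×10°, letters A–R): 209.0430/20 → 10 → K, 58.9105/10 → 5 → F; chars KF.
Square (2°×1°, digits 0–9): 9.0430/2 → 4, 8.9105/1 → 8; chars 48.
Subsquare (5′×2.5′, letters a–x): 1.0430/0.0833333 → 12 → m, 0.9105/0.0416667 → 21 → v; chars mv.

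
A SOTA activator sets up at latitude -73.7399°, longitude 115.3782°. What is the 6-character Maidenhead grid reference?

Offset from 180°W / 90°S: lon 295.3782°, lat 16.2601°.
Field: 295.3782/20 → 14 → O, 16.2601/10 → 1 → B; chars OB.
Square: 15.3782/2 → 7, 6.2601/1 → 6; chars 76.
Subsquare: 1.3782/0.0833333 → 16 → q, 0.2601/0.0416667 → 6 → g; chars qg.

OB76qg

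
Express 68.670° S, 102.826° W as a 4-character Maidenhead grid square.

Add 180° to longitude and 90° to latitude: 77.17, 21.33.
Field: lon ⌊77.17/20⌋ = 3 → D; lat ⌊21.33/10⌋ = 2 → C.
Square: lon ⌊17.17/2⌋ = 8; lat ⌊1.33/1⌋ = 1.

DC81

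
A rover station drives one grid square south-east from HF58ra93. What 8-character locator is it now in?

Longitude extended square 9; +1 → 10, wraps to 0, carry into subsquare.
Longitude subsquare r = 17; +1 → 18 = s.
Latitude extended square 3; −1 → 2.

HF58sa02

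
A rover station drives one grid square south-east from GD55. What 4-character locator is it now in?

Longitude square 5; +1 → 6.
Latitude square 5; −1 → 4.

GD64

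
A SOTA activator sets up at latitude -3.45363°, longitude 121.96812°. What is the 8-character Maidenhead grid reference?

PI06xn61

Shift to the Maidenhead origin (180°W, 90°S): lon 301.96812, lat 86.54637.
Field (20°×10°, letters A–R): lon ⌊301.96812/20⌋ = 15 → P; lat ⌊86.54637/10⌋ = 8 → I.
Square (2°×1°, digits 0–9): lon ⌊1.96812/2⌋ = 0; lat ⌊6.54637/1⌋ = 6.
Subsquare (5′×2.5′, letters a–x): lon ⌊1.96812/0.0833333⌋ = 23 → x; lat ⌊0.54637/0.0416667⌋ = 13 → n.
Extended square (30″×15″, digits 0–9): lon ⌊0.05145/0.00833333⌋ = 6; lat ⌊0.00470/0.00416667⌋ = 1.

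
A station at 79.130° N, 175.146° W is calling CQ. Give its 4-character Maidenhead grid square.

Add 180° to longitude and 90° to latitude: 4.85, 169.13.
Field: lon ⌊4.85/20⌋ = 0 → A; lat ⌊169.13/10⌋ = 16 → Q.
Square: lon ⌊4.85/2⌋ = 2; lat ⌊9.13/1⌋ = 9.

AQ29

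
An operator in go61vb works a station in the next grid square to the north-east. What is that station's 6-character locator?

GO61wc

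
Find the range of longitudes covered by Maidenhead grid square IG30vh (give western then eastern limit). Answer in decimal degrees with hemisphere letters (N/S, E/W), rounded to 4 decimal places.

12.2500° W, 12.1667° W

Field I=8, G=6: +8·20° lon, +6·10° lat → SW at lon -20°, lat -30°.
Square 3, 0: +3·2° lon, +0·1° lat → SW at lon -14°, lat -30°.
Subsquare v=21, h=7: +21·0.0833333° lon, +7·0.0416667° lat → SW at lon -12.25°, lat -29.7083°.
Cell spans 0.0833333° lon × 0.0416667° lat.
west 12.2500° W, east 12.1667° W.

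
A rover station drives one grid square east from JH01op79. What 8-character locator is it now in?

Longitude extended square 7; +1 → 8.
The latitude characters are unchanged.

JH01op89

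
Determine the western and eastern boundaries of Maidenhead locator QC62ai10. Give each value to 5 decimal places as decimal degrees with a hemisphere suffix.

Field Q=16, C=2: +16·20° lon, +2·10° lat → SW at lon 140°, lat -70°.
Square 6, 2: +6·2° lon, +2·1° lat → SW at lon 152°, lat -68°.
Subsquare a=0, i=8: +0·0.0833333° lon, +8·0.0416667° lat → SW at lon 152°, lat -67.6667°.
Extended square 1, 0: +1·0.00833333° lon, +0·0.00416667° lat → SW at lon 152.008°, lat -67.6667°.
Cell spans 0.00833333° lon × 0.00416667° lat.
west 152.00833° E, east 152.01667° E.

152.00833° E, 152.01667° E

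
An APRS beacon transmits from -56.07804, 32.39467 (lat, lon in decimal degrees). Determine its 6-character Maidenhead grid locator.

Shift to the Maidenhead origin (180°W, 90°S): lon 212.3947, lat 33.9220.
Field: 212.3947/20 → 10 → K, 33.9220/10 → 3 → D; chars KD.
Square: 12.3947/2 → 6, 3.9220/1 → 3; chars 63.
Subsquare: 0.3947/0.0833333 → 4 → e, 0.9220/0.0416667 → 22 → w; chars ew.

KD63ew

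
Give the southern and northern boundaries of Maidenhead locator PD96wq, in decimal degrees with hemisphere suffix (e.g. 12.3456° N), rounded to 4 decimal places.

53.3333° S, 53.2917° S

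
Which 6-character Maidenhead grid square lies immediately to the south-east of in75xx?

IN85aw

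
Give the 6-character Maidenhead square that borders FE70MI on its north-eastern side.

Longitude subsquare m = 12; +1 → 13 = n.
Latitude subsquare i = 8; +1 → 9 = j.

FE70nj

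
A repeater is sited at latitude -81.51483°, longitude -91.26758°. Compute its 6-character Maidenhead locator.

Add 180° to longitude and 90° to latitude: 88.7324, 8.4852.
Field (20°×10°, letters A–R): 88.7324/20 → 4 → E, 8.4852/10 → 0 → A; chars EA.
Square (2°×1°, digits 0–9): 8.7324/2 → 4, 8.4852/1 → 8; chars 48.
Subsquare (5′×2.5′, letters a–x): 0.7324/0.0833333 → 8 → i, 0.4852/0.0416667 → 11 → l; chars il.

EA48il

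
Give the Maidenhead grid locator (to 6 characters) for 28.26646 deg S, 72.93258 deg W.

Offset from 180°W / 90°S: lon 107.0674°, lat 61.7335°.
Field (20°×10°, letters A–R): 107.0674/20 → 5 → F, 61.7335/10 → 6 → G; chars FG.
Square (2°×1°, digits 0–9): 7.0674/2 → 3, 1.7335/1 → 1; chars 31.
Subsquare (5′×2.5′, letters a–x): 1.0674/0.0833333 → 12 → m, 0.7335/0.0416667 → 17 → r; chars mr.

FG31mr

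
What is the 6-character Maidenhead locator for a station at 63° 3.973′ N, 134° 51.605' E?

PP73kb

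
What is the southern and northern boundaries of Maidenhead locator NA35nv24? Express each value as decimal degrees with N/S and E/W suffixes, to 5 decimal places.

84.10833° S, 84.10417° S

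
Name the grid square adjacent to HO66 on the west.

HO56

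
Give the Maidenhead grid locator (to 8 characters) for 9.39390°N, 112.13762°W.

Offset from 180°W / 90°S: lon 67.86238°, lat 99.39390°.
Field: lon ⌊67.86238/20⌋ = 3 → D; lat ⌊99.39390/10⌋ = 9 → J.
Square: lon ⌊7.86238/2⌋ = 3; lat ⌊9.39390/1⌋ = 9.
Subsquare: lon ⌊1.86238/0.0833333⌋ = 22 → w; lat ⌊0.39390/0.0416667⌋ = 9 → j.
Extended square: lon ⌊0.02905/0.00833333⌋ = 3; lat ⌊0.01890/0.00416667⌋ = 4.

DJ39wj34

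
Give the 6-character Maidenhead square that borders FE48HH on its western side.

Longitude subsquare h = 7; −1 → 6 = g.
The latitude characters are unchanged.

FE48gh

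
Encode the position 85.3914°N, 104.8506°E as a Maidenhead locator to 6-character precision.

OR25kj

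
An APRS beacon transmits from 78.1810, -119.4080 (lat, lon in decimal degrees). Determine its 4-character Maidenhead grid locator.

DQ08

Add 180° to longitude and 90° to latitude: 60.59, 168.18.
Field: lon ⌊60.59/20⌋ = 3 → D; lat ⌊168.18/10⌋ = 16 → Q.
Square: lon ⌊0.59/2⌋ = 0; lat ⌊8.18/1⌋ = 8.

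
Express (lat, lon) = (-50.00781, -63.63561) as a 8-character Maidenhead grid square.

FD89ex38

Add 180° to longitude and 90° to latitude: 116.36439, 39.99219.
Field (20°×10°, letters A–R): lon ⌊116.36439/20⌋ = 5 → F; lat ⌊39.99219/10⌋ = 3 → D.
Square (2°×1°, digits 0–9): lon ⌊16.36439/2⌋ = 8; lat ⌊9.99219/1⌋ = 9.
Subsquare (5′×2.5′, letters a–x): lon ⌊0.36439/0.0833333⌋ = 4 → e; lat ⌊0.99219/0.0416667⌋ = 23 → x.
Extended square (30″×15″, digits 0–9): lon ⌊0.03106/0.00833333⌋ = 3; lat ⌊0.03386/0.00416667⌋ = 8.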